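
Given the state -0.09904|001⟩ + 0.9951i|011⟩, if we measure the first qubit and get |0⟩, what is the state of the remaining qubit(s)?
-0.09904|01⟩ + 0.9951i|11⟩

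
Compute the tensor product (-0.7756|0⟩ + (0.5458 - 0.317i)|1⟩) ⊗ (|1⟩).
-0.7756|01⟩ + (0.5458 - 0.317i)|11⟩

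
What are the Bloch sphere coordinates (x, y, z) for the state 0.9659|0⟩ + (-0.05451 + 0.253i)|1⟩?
(-0.1053, 0.4887, 0.866)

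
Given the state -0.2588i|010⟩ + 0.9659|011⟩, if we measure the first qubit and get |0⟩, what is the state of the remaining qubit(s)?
-0.2588i|10⟩ + 0.9659|11⟩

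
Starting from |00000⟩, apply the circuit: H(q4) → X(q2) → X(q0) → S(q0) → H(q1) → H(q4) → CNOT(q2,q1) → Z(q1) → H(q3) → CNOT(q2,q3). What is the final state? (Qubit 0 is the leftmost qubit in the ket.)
(1/2)i|10100⟩ + (1/2)i|10110⟩ - (1/2)i|11100⟩ - (1/2)i|11110⟩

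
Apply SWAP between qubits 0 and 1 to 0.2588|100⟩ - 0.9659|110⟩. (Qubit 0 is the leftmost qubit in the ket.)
0.2588|010⟩ - 0.9659|110⟩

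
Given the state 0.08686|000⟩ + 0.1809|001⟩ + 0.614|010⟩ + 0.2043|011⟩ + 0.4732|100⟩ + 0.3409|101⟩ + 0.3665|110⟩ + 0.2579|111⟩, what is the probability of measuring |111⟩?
0.06651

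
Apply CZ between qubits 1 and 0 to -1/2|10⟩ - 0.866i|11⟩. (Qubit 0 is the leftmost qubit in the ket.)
-1/2|10⟩ + 0.866i|11⟩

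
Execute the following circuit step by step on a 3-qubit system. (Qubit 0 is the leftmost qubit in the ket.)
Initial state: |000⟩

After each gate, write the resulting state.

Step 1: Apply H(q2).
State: 1/√2|000⟩ + 1/√2|001⟩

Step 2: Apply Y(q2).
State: -(1/√2)i|000⟩ + (1/√2)i|001⟩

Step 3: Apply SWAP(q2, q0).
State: -(1/√2)i|000⟩ + (1/√2)i|100⟩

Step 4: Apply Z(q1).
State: -(1/√2)i|000⟩ + (1/√2)i|100⟩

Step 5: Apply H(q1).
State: -(1/2)i|000⟩ - (1/2)i|010⟩ + (1/2)i|100⟩ + (1/2)i|110⟩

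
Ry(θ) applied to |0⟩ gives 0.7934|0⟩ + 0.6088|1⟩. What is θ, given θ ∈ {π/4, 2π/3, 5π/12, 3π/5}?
5π/12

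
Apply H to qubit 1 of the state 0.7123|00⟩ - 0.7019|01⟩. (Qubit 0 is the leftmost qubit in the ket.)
0.007354|00⟩ + |01⟩

H on qubit 1 mixes each pair of kets that differ only in qubit 1: amplitudes (a, b) of (|…0…⟩, |…1…⟩) become ((a + b)/√2, (a − b)/√2). Kets absent from the input have amplitude 0.
(|00⟩, |01⟩): (a, b) = (0.7123, -0.7019) → (0.007354, 1)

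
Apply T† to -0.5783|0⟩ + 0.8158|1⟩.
-0.5783|0⟩ + (0.5769 - 0.5769i)|1⟩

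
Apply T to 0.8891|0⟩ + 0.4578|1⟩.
0.8891|0⟩ + (0.3237 + 0.3237i)|1⟩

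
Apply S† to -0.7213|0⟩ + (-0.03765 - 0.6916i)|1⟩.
-0.7213|0⟩ + (-0.6916 + 0.03765i)|1⟩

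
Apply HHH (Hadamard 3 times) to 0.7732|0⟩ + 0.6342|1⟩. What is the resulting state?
0.9952|0⟩ + 0.09829|1⟩

H² = I, so H^3 = H: a single Hadamard. With (a, b) = (0.7732, 0.6342), H gives ((a + b)/√2, (a − b)/√2) = (0.9952, 0.09829).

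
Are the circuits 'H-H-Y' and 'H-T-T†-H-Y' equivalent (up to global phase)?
Yes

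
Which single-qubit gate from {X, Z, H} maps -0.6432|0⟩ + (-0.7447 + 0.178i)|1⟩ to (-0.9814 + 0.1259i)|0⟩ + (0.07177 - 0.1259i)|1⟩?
H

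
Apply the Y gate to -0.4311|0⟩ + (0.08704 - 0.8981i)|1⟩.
(-0.8981 - 0.08704i)|0⟩ - 0.4311i|1⟩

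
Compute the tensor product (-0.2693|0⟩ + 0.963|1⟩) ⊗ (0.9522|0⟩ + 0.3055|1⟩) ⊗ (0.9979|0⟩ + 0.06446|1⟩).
-0.2559|000⟩ - 0.01653|001⟩ - 0.0821|010⟩ - 0.005303|011⟩ + 0.915|100⟩ + 0.05911|101⟩ + 0.2936|110⟩ + 0.01896|111⟩

amp(|b₁b₂…⟩) = product of the factor amplitudes for bits b₁, b₂, …; only kets whose every factor amplitude is nonzero survive.
|000⟩: (-0.2693)(0.9522)(0.9979) = -0.2559
|001⟩: (-0.2693)(0.9522)(0.06446) = -0.01653
|010⟩: (-0.2693)(0.3055)(0.9979) = -0.0821
|011⟩: (-0.2693)(0.3055)(0.06446) = -0.005303
|100⟩: (0.963)(0.9522)(0.9979) = 0.915
|101⟩: (0.963)(0.9522)(0.06446) = 0.05911
|110⟩: (0.963)(0.3055)(0.9979) = 0.2936
|111⟩: (0.963)(0.3055)(0.06446) = 0.01896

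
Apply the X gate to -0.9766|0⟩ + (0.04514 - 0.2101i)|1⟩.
(0.04514 - 0.2101i)|0⟩ - 0.9766|1⟩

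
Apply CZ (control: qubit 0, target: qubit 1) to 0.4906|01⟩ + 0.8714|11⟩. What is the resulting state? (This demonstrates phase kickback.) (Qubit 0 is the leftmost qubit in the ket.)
0.4906|01⟩ - 0.8714|11⟩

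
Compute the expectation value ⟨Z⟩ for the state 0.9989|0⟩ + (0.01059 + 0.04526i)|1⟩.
0.9956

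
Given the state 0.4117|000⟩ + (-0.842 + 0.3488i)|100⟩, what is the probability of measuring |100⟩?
0.8306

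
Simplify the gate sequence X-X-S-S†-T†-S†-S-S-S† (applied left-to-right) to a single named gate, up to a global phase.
T†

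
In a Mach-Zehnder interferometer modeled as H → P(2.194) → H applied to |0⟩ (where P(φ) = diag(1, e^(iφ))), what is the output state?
(0.2082 + 0.406i)|0⟩ + (0.7918 - 0.406i)|1⟩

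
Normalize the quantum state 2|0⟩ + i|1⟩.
0.8944|0⟩ + (1/√5)i|1⟩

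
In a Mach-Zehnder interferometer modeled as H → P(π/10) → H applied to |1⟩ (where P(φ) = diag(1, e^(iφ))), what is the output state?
(0.02447 - 0.1545i)|0⟩ + (0.9755 + 0.1545i)|1⟩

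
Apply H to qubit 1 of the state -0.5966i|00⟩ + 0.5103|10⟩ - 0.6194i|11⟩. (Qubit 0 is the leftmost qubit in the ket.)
-0.4219i|00⟩ - 0.4219i|01⟩ + (0.3608 - 0.438i)|10⟩ + (0.3608 + 0.438i)|11⟩

H on qubit 1 mixes each pair of kets that differ only in qubit 1: amplitudes (a, b) of (|…0…⟩, |…1…⟩) become ((a + b)/√2, (a − b)/√2). Kets absent from the input have amplitude 0.
(|00⟩, |01⟩): (a, b) = (-0.5966i, 0) → (-0.4219i, -0.4219i)
(|10⟩, |11⟩): (a, b) = (0.5103, -0.6194i) → ((0.3608 - 0.438i), (0.3608 + 0.438i))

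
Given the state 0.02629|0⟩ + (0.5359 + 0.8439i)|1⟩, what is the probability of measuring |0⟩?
0.0006912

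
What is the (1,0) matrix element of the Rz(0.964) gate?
0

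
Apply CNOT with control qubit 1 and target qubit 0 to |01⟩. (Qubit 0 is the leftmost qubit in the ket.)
|11⟩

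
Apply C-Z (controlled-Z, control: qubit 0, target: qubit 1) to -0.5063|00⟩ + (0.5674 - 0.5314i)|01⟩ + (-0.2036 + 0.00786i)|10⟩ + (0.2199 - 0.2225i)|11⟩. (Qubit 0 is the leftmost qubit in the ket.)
-0.5063|00⟩ + (0.5674 - 0.5314i)|01⟩ + (-0.2036 + 0.00786i)|10⟩ + (-0.2199 + 0.2225i)|11⟩

C-Z leaves the control-|0⟩ kets |00⟩, |01⟩ unchanged and applies Z to qubit 1 on the control-|1⟩ pair (|10⟩, |11⟩).
Z = [[1, 0], [0, -1]].
With a = amp(|10⟩) = (-0.2036 + 0.00786i) and b = amp(|11⟩) = (0.2199 - 0.2225i):
new amp(|10⟩) = (1)·a = (-0.2036 + 0.00786i)
new amp(|11⟩) = (-1)·b = (-0.2199 + 0.2225i)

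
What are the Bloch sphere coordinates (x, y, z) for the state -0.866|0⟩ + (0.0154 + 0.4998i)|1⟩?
(-0.02667, -0.8657, 0.4999)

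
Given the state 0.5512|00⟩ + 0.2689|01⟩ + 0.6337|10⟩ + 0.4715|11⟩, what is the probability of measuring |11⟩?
0.2223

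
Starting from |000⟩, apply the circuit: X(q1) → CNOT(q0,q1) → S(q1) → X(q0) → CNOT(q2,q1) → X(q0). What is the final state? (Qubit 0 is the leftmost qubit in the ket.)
i|010⟩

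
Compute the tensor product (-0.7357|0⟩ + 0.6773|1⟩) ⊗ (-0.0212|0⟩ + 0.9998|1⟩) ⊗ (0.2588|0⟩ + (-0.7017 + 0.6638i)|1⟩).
0.004036|000⟩ + (-0.01094 + 0.01035i)|001⟩ - 0.1904|010⟩ + (0.5161 - 0.4883i)|011⟩ - 0.003716|100⟩ + (0.01008 - 0.009531i)|101⟩ + 0.1753|110⟩ + (-0.4752 + 0.4495i)|111⟩

amp(|b₁b₂…⟩) = product of the factor amplitudes for bits b₁, b₂, …; only kets whose every factor amplitude is nonzero survive.
|000⟩: (-0.7357)(-0.0212)(0.2588) = 0.004036
|001⟩: (-0.7357)(-0.0212)(-0.7017 + 0.6638i) = (-0.01094 + 0.01035i)
|010⟩: (-0.7357)(0.9998)(0.2588) = -0.1904
|011⟩: (-0.7357)(0.9998)(-0.7017 + 0.6638i) = (0.5161 - 0.4883i)
|100⟩: (0.6773)(-0.0212)(0.2588) = -0.003716
|101⟩: (0.6773)(-0.0212)(-0.7017 + 0.6638i) = (0.01008 - 0.009531i)
|110⟩: (0.6773)(0.9998)(0.2588) = 0.1753
|111⟩: (0.6773)(0.9998)(-0.7017 + 0.6638i) = (-0.4752 + 0.4495i)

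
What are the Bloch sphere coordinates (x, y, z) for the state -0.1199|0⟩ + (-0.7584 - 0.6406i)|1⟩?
(0.1819, 0.1536, -0.9712)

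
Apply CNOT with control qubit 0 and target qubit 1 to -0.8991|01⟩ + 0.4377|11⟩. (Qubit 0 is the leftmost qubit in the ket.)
-0.8991|01⟩ + 0.4377|10⟩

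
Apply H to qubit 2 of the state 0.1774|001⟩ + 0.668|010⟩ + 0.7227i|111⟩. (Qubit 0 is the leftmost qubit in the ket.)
0.1254|000⟩ - 0.1254|001⟩ + 0.4723|010⟩ + 0.4723|011⟩ + 0.511i|110⟩ - 0.511i|111⟩

H on qubit 2 mixes each pair of kets that differ only in qubit 2: amplitudes (a, b) of (|…0…⟩, |…1…⟩) become ((a + b)/√2, (a − b)/√2). Kets absent from the input have amplitude 0.
(|000⟩, |001⟩): (a, b) = (0, 0.1774) → (0.1254, -0.1254)
(|010⟩, |011⟩): (a, b) = (0.668, 0) → (0.4723, 0.4723)
(|110⟩, |111⟩): (a, b) = (0, 0.7227i) → (0.511i, -0.511i)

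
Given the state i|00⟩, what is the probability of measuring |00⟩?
1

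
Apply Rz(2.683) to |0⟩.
(0.2273 - 0.9738i)|0⟩

Rz(2.683) = [[e^(−iθ/2), 0], [0, e^(iθ/2)]] with e^(±iθ/2) = cos(θ/2) ± i·sin(θ/2); θ = 2.683, cos(θ/2) ≈ 0.227292, sin(θ/2) ≈ 0.973827.
With a = amp(|0⟩) = 1 and b = amp(|1⟩) = 0:
new amp(|0⟩) = (0.227292 - 0.973827i)·a = (0.2273 - 0.9738i)
new amp(|1⟩) = (0.227292 + 0.973827i)·b = 0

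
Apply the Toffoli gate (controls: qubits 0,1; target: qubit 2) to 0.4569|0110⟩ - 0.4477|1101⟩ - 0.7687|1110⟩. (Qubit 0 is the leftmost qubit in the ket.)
0.4569|0110⟩ - 0.7687|1100⟩ - 0.4477|1111⟩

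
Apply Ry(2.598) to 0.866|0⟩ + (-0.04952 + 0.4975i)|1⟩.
(0.2802 - 0.4792i)|0⟩ + (0.8209 + 0.1336i)|1⟩

Ry(2.598) = [[cos(θ/2), −sin(θ/2)], [sin(θ/2), cos(θ/2)]]; θ = 2.598, cos(θ/2) ≈ 0.268462, sin(θ/2) ≈ 0.96329.
With a = amp(|0⟩) = 0.866 and b = amp(|1⟩) = (-0.04952 + 0.4975i):
new amp(|0⟩) = (0.268462)·a + (-0.96329)·b = (0.2802 - 0.4792i)
new amp(|1⟩) = (0.96329)·a + (0.268462)·b = (0.8209 + 0.1336i)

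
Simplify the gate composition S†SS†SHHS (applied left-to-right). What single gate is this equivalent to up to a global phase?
S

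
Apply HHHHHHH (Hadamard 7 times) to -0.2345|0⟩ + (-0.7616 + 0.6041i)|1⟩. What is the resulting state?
(-0.7043 + 0.4272i)|0⟩ + (0.3727 - 0.4272i)|1⟩

H² = I, so H^7 = H: a single Hadamard. With (a, b) = (-0.2345, (-0.7616 + 0.6041i)), H gives ((a + b)/√2, (a − b)/√2) = ((-0.7043 + 0.4272i), (0.3727 - 0.4272i)).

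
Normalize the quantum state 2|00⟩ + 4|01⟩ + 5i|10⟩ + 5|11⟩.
0.239|00⟩ + 0.4781|01⟩ + 0.5976i|10⟩ + 0.5976|11⟩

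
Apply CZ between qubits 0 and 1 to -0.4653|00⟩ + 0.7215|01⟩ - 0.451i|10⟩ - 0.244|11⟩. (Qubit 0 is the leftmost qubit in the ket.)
-0.4653|00⟩ + 0.7215|01⟩ - 0.451i|10⟩ + 0.244|11⟩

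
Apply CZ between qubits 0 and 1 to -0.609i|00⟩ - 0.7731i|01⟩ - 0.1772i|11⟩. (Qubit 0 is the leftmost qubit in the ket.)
-0.609i|00⟩ - 0.7731i|01⟩ + 0.1772i|11⟩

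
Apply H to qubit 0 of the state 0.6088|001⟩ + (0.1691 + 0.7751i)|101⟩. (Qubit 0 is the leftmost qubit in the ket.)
(0.5501 + 0.5481i)|001⟩ + (0.3109 - 0.5481i)|101⟩

H on qubit 0 mixes each pair of kets that differ only in qubit 0: amplitudes (a, b) of (|…0…⟩, |…1…⟩) become ((a + b)/√2, (a − b)/√2). Kets absent from the input have amplitude 0.
(|001⟩, |101⟩): (a, b) = (0.6088, (0.1691 + 0.7751i)) → ((0.5501 + 0.5481i), (0.3109 - 0.5481i))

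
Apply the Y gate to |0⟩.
i|1⟩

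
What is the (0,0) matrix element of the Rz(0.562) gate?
(0.9608 - 0.2773i)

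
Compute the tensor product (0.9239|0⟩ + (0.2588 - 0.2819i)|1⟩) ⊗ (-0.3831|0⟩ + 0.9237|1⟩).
-0.3539|00⟩ + 0.8534|01⟩ + (-0.09915 + 0.108i)|10⟩ + (0.2391 - 0.2604i)|11⟩

amp(|b₁b₂…⟩) = product of the factor amplitudes for bits b₁, b₂, …; only kets whose every factor amplitude is nonzero survive.
|00⟩: (0.9239)(-0.3831) = -0.3539
|01⟩: (0.9239)(0.9237) = 0.8534
|10⟩: (0.2588 - 0.2819i)(-0.3831) = (-0.09915 + 0.108i)
|11⟩: (0.2588 - 0.2819i)(0.9237) = (0.2391 - 0.2604i)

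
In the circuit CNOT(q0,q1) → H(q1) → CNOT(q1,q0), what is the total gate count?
3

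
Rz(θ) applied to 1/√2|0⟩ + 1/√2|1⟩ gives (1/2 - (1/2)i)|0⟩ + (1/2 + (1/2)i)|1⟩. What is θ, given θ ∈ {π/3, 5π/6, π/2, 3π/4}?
π/2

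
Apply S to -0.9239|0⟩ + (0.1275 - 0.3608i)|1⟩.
-0.9239|0⟩ + (0.3608 + 0.1275i)|1⟩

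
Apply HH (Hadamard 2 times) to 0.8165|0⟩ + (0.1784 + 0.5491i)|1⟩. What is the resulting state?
0.8165|0⟩ + (0.1784 + 0.5491i)|1⟩

H² = I, so an even number of Hadamards cancels: H^2 = I and the state is unchanged.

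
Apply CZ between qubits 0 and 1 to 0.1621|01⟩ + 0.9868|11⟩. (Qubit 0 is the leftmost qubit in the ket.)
0.1621|01⟩ - 0.9868|11⟩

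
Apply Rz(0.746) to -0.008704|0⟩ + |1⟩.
(-0.008105 + 0.003172i)|0⟩ + (0.9312 + 0.3644i)|1⟩

Rz(0.746) = [[e^(−iθ/2), 0], [0, e^(iθ/2)]] with e^(±iθ/2) = cos(θ/2) ± i·sin(θ/2); θ = 0.746, cos(θ/2) ≈ 0.931238, sin(θ/2) ≈ 0.364411.
With a = amp(|0⟩) = -0.008704 and b = amp(|1⟩) = 1:
new amp(|0⟩) = (0.931238 - 0.364411i)·a = (-0.008105 + 0.003172i)
new amp(|1⟩) = (0.931238 + 0.364411i)·b = (0.9312 + 0.3644i)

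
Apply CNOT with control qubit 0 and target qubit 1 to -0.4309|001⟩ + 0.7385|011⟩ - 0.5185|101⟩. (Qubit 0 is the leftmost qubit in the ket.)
-0.4309|001⟩ + 0.7385|011⟩ - 0.5185|111⟩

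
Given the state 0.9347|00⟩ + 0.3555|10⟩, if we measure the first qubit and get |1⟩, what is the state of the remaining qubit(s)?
|0⟩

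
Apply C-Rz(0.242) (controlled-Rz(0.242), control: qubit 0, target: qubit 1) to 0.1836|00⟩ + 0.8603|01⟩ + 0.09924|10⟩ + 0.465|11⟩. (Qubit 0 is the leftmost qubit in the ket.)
0.1836|00⟩ + 0.8603|01⟩ + (0.09851 - 0.01198i)|10⟩ + (0.4616 + 0.05613i)|11⟩

C-Rz(0.242) leaves the control-|0⟩ kets |00⟩, |01⟩ unchanged and applies Rz(0.242) to qubit 1 on the control-|1⟩ pair (|10⟩, |11⟩).
Rz(0.242) = [[e^(−iθ/2), 0], [0, e^(iθ/2)]] with e^(±iθ/2) = cos(θ/2) ± i·sin(θ/2); θ = 0.242, cos(θ/2) ≈ 0.992688, sin(θ/2) ≈ 0.120705.
With a = amp(|10⟩) = 0.09924 and b = amp(|11⟩) = 0.465:
new amp(|10⟩) = (0.992688 - 0.120705i)·a = (0.09851 - 0.01198i)
new amp(|11⟩) = (0.992688 + 0.120705i)·b = (0.4616 + 0.05613i)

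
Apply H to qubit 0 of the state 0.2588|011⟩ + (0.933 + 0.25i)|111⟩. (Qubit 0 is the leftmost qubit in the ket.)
(0.8427 + 0.1768i)|011⟩ + (-0.4767 - 0.1768i)|111⟩

H on qubit 0 mixes each pair of kets that differ only in qubit 0: amplitudes (a, b) of (|…0…⟩, |…1…⟩) become ((a + b)/√2, (a − b)/√2). Kets absent from the input have amplitude 0.
(|011⟩, |111⟩): (a, b) = (0.2588, (0.933 + 0.25i)) → ((0.8427 + 0.1768i), (-0.4767 - 0.1768i))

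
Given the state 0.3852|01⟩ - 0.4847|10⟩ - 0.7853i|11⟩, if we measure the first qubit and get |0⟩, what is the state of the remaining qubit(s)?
|1⟩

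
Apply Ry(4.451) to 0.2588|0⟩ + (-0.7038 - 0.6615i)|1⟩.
(0.4007 + 0.5247i)|0⟩ + (0.6338 + 0.4028i)|1⟩

Ry(4.451) = [[cos(θ/2), −sin(θ/2)], [sin(θ/2), cos(θ/2)]]; θ = 4.451, cos(θ/2) ≈ -0.608924, sin(θ/2) ≈ 0.793228.
With a = amp(|0⟩) = 0.2588 and b = amp(|1⟩) = (-0.7038 - 0.6615i):
new amp(|0⟩) = (-0.608924)·a + (-0.793228)·b = (0.4007 + 0.5247i)
new amp(|1⟩) = (0.793228)·a + (-0.608924)·b = (0.6338 + 0.4028i)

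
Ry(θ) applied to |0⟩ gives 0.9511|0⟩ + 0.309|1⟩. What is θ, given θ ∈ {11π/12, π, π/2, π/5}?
π/5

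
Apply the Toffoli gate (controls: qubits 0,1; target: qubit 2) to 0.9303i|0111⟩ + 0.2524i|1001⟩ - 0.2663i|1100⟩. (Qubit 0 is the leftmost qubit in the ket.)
0.9303i|0111⟩ + 0.2524i|1001⟩ - 0.2663i|1110⟩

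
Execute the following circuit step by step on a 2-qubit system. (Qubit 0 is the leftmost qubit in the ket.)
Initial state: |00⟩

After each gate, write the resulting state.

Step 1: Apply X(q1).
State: |01⟩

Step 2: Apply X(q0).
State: |11⟩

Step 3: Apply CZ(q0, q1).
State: -|11⟩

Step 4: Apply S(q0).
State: -i|11⟩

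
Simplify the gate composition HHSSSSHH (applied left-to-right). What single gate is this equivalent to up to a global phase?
I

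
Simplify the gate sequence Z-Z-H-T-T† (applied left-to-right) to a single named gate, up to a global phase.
H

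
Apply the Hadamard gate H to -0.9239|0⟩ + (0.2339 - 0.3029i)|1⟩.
(-0.4879 - 0.2142i)|0⟩ + (-0.8187 + 0.2142i)|1⟩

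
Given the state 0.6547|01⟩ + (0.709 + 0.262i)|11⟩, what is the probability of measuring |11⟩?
0.5713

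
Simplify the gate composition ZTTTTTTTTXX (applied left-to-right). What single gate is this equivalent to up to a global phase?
Z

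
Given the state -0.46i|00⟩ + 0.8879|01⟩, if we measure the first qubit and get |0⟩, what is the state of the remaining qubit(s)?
-0.46i|0⟩ + 0.8879|1⟩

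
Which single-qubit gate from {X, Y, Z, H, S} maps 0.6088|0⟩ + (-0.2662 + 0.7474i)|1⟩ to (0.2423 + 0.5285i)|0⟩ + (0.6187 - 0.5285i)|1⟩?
H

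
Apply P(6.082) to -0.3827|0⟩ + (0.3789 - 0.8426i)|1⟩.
-0.3827|0⟩ + (0.2029 - 0.9013i)|1⟩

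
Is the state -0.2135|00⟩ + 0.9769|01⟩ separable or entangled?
Separable

Writing the state as a|00⟩ + b|01⟩ + c|10⟩ + d|11⟩, it is a product state iff ad − bc = 0.
Here (a, b, c, d) = (-0.2135, 0.9769, 0, 0): ad − bc = (-0.2135)(0) − (0.9769)(0) = 0, so the state is separable.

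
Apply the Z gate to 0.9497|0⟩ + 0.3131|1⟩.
0.9497|0⟩ - 0.3131|1⟩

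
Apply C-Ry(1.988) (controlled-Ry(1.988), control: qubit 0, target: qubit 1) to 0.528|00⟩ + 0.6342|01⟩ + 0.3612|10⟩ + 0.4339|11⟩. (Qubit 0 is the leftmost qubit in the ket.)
0.528|00⟩ + 0.6342|01⟩ - 0.1667|10⟩ + 0.5394|11⟩

C-Ry(1.988) leaves the control-|0⟩ kets |00⟩, |01⟩ unchanged and applies Ry(1.988) to qubit 1 on the control-|1⟩ pair (|10⟩, |11⟩).
Ry(1.988) = [[cos(θ/2), −sin(θ/2)], [sin(θ/2), cos(θ/2)]]; θ = 1.988, cos(θ/2) ≈ 0.545341, sin(θ/2) ≈ 0.838214.
With a = amp(|10⟩) = 0.3612 and b = amp(|11⟩) = 0.4339:
new amp(|10⟩) = (0.545341)·a + (-0.838214)·b = -0.1667
new amp(|11⟩) = (0.838214)·a + (0.545341)·b = 0.5394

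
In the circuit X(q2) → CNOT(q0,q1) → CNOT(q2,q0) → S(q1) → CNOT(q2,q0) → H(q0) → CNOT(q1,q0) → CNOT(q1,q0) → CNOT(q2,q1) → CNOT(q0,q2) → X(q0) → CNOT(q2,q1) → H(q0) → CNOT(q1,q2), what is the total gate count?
14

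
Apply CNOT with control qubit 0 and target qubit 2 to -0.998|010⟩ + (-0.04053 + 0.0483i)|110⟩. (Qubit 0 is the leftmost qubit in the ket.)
-0.998|010⟩ + (-0.04053 + 0.0483i)|111⟩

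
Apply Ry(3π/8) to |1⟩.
-0.5556|0⟩ + 0.8315|1⟩

Ry(3π/8) = [[cos(θ/2), −sin(θ/2)], [sin(θ/2), cos(θ/2)]]; θ = 3π/8, cos(θ/2) ≈ 0.83147, sin(θ/2) ≈ 0.55557.
With a = amp(|0⟩) = 0 and b = amp(|1⟩) = 1:
new amp(|0⟩) = (0.83147)·a + (-0.55557)·b = -0.5556
new amp(|1⟩) = (0.55557)·a + (0.83147)·b = 0.8315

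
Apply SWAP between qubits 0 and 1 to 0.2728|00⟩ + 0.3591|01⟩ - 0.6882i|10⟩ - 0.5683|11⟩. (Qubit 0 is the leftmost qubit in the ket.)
0.2728|00⟩ - 0.6882i|01⟩ + 0.3591|10⟩ - 0.5683|11⟩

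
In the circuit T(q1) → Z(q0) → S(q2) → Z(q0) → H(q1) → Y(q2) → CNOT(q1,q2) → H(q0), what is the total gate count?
8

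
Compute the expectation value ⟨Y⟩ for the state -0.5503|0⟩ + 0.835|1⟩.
0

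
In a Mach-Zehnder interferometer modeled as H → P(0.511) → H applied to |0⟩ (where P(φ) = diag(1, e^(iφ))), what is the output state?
(0.9361 + 0.2445i)|0⟩ + (0.06387 - 0.2445i)|1⟩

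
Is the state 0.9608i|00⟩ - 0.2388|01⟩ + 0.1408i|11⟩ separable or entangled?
Entangled

Writing the state as a|00⟩ + b|01⟩ + c|10⟩ + d|11⟩, it is a product state iff ad − bc = 0.
Here (a, b, c, d) = (0.9608i, -0.2388, 0, 0.1408i): ad − bc = (0.9608i)(0.1408i) − (-0.2388)(0) = -0.1353 ≠ 0, so the state is entangled.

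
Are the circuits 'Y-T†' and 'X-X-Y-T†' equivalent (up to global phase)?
Yes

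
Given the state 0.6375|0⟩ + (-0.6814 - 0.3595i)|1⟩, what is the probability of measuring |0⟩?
0.4064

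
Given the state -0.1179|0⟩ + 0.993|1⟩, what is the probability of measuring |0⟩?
0.0139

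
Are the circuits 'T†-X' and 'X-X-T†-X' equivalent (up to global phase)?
Yes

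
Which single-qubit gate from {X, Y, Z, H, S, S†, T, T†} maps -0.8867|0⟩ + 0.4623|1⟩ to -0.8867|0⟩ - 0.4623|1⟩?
Z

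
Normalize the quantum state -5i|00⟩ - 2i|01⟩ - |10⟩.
-0.9129i|00⟩ - 0.3651i|01⟩ - 0.1826|10⟩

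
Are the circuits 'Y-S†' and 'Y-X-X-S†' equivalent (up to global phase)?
Yes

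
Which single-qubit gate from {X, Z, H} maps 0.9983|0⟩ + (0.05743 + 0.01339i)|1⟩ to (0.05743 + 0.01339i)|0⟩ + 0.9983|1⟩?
X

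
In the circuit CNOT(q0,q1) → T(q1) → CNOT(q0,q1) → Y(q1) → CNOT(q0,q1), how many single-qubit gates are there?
2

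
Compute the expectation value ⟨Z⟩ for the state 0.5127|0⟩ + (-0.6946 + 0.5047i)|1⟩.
-0.4743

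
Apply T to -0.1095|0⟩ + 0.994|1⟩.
-0.1095|0⟩ + (0.7029 + 0.7029i)|1⟩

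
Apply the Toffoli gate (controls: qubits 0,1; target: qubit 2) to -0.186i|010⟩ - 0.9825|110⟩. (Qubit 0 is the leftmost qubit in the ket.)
-0.186i|010⟩ - 0.9825|111⟩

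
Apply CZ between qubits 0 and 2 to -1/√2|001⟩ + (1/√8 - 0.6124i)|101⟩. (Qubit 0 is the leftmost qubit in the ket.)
-1/√2|001⟩ + (-1/√8 + 0.6124i)|101⟩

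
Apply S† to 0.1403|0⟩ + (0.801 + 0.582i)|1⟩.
0.1403|0⟩ + (0.582 - 0.801i)|1⟩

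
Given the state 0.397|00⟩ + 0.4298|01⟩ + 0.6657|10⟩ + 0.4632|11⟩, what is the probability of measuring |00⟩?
0.1576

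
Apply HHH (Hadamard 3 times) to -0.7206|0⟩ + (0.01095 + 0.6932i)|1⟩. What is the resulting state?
(-0.5018 + 0.4902i)|0⟩ + (-0.5173 - 0.4902i)|1⟩

H² = I, so H^3 = H: a single Hadamard. With (a, b) = (-0.7206, (0.01095 + 0.6932i)), H gives ((a + b)/√2, (a − b)/√2) = ((-0.5018 + 0.4902i), (-0.5173 - 0.4902i)).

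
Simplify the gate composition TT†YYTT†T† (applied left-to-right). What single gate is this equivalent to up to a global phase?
T†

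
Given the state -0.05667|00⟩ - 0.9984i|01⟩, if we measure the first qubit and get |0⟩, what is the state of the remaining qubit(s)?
-0.05667|0⟩ - 0.9984i|1⟩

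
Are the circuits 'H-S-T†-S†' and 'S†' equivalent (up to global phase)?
No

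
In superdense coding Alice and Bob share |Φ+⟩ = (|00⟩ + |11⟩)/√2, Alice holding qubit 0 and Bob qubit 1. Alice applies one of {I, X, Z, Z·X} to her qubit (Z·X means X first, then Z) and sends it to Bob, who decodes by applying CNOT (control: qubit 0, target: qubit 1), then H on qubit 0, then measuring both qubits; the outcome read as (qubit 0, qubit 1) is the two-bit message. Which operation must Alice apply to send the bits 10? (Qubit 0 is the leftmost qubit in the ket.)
Z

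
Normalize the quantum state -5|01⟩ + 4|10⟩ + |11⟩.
-0.7715|01⟩ + 0.6172|10⟩ + 0.1543|11⟩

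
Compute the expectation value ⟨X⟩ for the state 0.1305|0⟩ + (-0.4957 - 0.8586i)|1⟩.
-0.1294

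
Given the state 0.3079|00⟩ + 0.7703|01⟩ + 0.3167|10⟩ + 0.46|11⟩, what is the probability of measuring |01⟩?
0.5934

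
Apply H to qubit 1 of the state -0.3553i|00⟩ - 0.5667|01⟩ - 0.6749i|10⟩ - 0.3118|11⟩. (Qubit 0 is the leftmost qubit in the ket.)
(-0.4007 - 0.2512i)|00⟩ + (0.4007 - 0.2512i)|01⟩ + (-0.2205 - 0.4772i)|10⟩ + (0.2205 - 0.4772i)|11⟩

H on qubit 1 mixes each pair of kets that differ only in qubit 1: amplitudes (a, b) of (|…0…⟩, |…1…⟩) become ((a + b)/√2, (a − b)/√2). Kets absent from the input have amplitude 0.
(|00⟩, |01⟩): (a, b) = (-0.3553i, -0.5667) → ((-0.4007 - 0.2512i), (0.4007 - 0.2512i))
(|10⟩, |11⟩): (a, b) = (-0.6749i, -0.3118) → ((-0.2205 - 0.4772i), (0.2205 - 0.4772i))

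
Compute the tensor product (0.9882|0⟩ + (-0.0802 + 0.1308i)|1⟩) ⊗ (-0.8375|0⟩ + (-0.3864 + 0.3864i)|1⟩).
-0.8276|00⟩ + (-0.3818 + 0.3818i)|01⟩ + (0.06717 - 0.1095i)|10⟩ + (-0.01955 - 0.08153i)|11⟩

amp(|b₁b₂…⟩) = product of the factor amplitudes for bits b₁, b₂, …; only kets whose every factor amplitude is nonzero survive.
|00⟩: (0.9882)(-0.8375) = -0.8276
|01⟩: (0.9882)(-0.3864 + 0.3864i) = (-0.3818 + 0.3818i)
|10⟩: (-0.0802 + 0.1308i)(-0.8375) = (0.06717 - 0.1095i)
|11⟩: (-0.0802 + 0.1308i)(-0.3864 + 0.3864i) = (-0.01955 - 0.08153i)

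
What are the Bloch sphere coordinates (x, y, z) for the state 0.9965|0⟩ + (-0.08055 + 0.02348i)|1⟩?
(-0.1605, 0.0468, 0.986)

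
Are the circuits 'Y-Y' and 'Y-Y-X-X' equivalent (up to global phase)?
Yes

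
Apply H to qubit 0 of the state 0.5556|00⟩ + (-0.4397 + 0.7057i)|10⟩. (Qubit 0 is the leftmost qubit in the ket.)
(0.08195 + 0.499i)|00⟩ + (0.7038 - 0.499i)|10⟩

H on qubit 0 mixes each pair of kets that differ only in qubit 0: amplitudes (a, b) of (|…0…⟩, |…1…⟩) become ((a + b)/√2, (a − b)/√2). Kets absent from the input have amplitude 0.
(|00⟩, |10⟩): (a, b) = (0.5556, (-0.4397 + 0.7057i)) → ((0.08195 + 0.499i), (0.7038 - 0.499i))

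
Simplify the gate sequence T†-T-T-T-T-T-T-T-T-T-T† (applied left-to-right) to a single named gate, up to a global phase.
T†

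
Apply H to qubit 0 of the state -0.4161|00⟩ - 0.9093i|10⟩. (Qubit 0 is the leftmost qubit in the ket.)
(-0.2942 - 0.643i)|00⟩ + (-0.2942 + 0.643i)|10⟩

H on qubit 0 mixes each pair of kets that differ only in qubit 0: amplitudes (a, b) of (|…0…⟩, |…1…⟩) become ((a + b)/√2, (a − b)/√2). Kets absent from the input have amplitude 0.
(|00⟩, |10⟩): (a, b) = (-0.4161, -0.9093i) → ((-0.2942 - 0.643i), (-0.2942 + 0.643i))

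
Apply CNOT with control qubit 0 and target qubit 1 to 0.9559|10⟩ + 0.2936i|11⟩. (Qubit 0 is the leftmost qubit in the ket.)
0.2936i|10⟩ + 0.9559|11⟩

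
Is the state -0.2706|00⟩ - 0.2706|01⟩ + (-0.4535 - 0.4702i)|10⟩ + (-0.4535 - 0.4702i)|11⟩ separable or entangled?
Separable

Writing the state as a|00⟩ + b|01⟩ + c|10⟩ + d|11⟩, it is a product state iff ad − bc = 0.
Here (a, b, c, d) = (-0.2706, -0.2706, (-0.4535 - 0.4702i), (-0.4535 - 0.4702i)): ad − bc = (-0.2706)(-0.4535 - 0.4702i) − (-0.2706)(-0.4535 - 0.4702i) = 0, so the state is separable.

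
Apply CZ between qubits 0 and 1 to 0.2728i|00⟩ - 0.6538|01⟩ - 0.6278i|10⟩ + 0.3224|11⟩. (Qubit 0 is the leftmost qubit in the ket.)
0.2728i|00⟩ - 0.6538|01⟩ - 0.6278i|10⟩ - 0.3224|11⟩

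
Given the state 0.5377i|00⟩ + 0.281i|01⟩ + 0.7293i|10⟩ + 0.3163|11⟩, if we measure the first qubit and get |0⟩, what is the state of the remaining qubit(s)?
0.8863i|0⟩ + 0.4632i|1⟩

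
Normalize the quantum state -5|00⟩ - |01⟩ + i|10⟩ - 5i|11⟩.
-0.6934|00⟩ - 0.1387|01⟩ + 0.1387i|10⟩ - 0.6934i|11⟩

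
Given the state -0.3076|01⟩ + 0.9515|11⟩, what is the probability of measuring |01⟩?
0.09462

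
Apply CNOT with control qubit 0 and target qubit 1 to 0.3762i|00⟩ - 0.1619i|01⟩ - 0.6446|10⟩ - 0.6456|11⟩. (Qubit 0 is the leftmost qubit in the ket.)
0.3762i|00⟩ - 0.1619i|01⟩ - 0.6456|10⟩ - 0.6446|11⟩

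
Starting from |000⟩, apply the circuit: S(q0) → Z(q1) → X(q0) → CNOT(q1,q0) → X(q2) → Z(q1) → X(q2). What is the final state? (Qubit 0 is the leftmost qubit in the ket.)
|100⟩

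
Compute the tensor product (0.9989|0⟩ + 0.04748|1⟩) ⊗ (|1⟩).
0.9989|01⟩ + 0.04748|11⟩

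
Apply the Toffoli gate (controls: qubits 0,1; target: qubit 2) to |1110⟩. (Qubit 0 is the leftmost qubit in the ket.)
|1100⟩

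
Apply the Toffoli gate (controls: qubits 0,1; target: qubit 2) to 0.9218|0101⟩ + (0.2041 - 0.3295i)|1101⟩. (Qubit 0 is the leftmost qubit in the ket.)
0.9218|0101⟩ + (0.2041 - 0.3295i)|1111⟩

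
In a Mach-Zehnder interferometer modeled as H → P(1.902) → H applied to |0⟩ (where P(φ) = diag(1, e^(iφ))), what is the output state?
(0.3374 + 0.4728i)|0⟩ + (0.6626 - 0.4728i)|1⟩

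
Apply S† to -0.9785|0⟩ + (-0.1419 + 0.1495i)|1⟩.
-0.9785|0⟩ + (0.1495 + 0.1419i)|1⟩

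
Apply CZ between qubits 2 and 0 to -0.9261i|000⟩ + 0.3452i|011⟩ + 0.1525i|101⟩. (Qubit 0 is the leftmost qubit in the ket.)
-0.9261i|000⟩ + 0.3452i|011⟩ - 0.1525i|101⟩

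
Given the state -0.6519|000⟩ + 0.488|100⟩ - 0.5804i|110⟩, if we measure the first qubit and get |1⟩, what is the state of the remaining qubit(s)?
0.6436|00⟩ - 0.7654i|10⟩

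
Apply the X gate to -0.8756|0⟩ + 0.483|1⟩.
0.483|0⟩ - 0.8756|1⟩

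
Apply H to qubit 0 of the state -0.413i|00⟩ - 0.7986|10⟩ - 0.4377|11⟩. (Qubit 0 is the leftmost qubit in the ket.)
(-0.5647 - 0.292i)|00⟩ - 0.3095|01⟩ + (0.5647 - 0.292i)|10⟩ + 0.3095|11⟩

H on qubit 0 mixes each pair of kets that differ only in qubit 0: amplitudes (a, b) of (|…0…⟩, |…1…⟩) become ((a + b)/√2, (a − b)/√2). Kets absent from the input have amplitude 0.
(|00⟩, |10⟩): (a, b) = (-0.413i, -0.7986) → ((-0.5647 - 0.292i), (0.5647 - 0.292i))
(|01⟩, |11⟩): (a, b) = (0, -0.4377) → (-0.3095, 0.3095)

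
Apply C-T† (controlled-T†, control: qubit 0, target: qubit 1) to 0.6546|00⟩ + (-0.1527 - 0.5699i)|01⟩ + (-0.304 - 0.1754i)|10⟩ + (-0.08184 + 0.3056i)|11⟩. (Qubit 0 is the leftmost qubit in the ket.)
0.6546|00⟩ + (-0.1527 - 0.5699i)|01⟩ + (-0.304 - 0.1754i)|10⟩ + (0.1582 + 0.274i)|11⟩

C-T† leaves the control-|0⟩ kets |00⟩, |01⟩ unchanged and applies T† to qubit 1 on the control-|1⟩ pair (|10⟩, |11⟩).
T† = [[1, 0], [0, (1/√2 - (1/√2)i)]].
With a = amp(|10⟩) = (-0.304 - 0.1754i) and b = amp(|11⟩) = (-0.08184 + 0.3056i):
new amp(|10⟩) = (1)·a = (-0.304 - 0.1754i)
new amp(|11⟩) = (1/√2 - (1/√2)i)·b = (0.1582 + 0.274i)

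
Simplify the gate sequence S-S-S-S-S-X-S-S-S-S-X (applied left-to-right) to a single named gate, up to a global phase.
S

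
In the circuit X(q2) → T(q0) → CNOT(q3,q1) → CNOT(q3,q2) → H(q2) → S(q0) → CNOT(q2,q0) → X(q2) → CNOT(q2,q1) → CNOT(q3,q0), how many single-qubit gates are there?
5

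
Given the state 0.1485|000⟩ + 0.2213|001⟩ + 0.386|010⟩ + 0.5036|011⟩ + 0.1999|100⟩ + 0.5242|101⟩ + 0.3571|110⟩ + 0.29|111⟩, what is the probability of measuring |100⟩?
0.03996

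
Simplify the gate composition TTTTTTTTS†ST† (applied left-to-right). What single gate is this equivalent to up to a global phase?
T†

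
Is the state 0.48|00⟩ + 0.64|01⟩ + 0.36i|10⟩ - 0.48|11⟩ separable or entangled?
Entangled

Writing the state as a|00⟩ + b|01⟩ + c|10⟩ + d|11⟩, it is a product state iff ad − bc = 0.
Here (a, b, c, d) = (0.48, 0.64, 0.36i, -0.48): ad − bc = (0.48)(-0.48) − (0.64)(0.36i) = (-0.2304 - 0.2304i) ≠ 0, so the state is entangled.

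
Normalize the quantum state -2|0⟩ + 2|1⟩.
-1/√2|0⟩ + 1/√2|1⟩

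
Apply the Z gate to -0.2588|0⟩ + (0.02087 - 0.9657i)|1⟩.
-0.2588|0⟩ + (-0.02087 + 0.9657i)|1⟩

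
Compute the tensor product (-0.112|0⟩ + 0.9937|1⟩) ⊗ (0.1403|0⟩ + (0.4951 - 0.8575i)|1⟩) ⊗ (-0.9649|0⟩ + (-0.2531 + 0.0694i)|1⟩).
0.01516|000⟩ + (0.003977 - 0.001091i)|001⟩ + (0.0535 - 0.09267i)|010⟩ + (0.00737 - 0.02816i)|011⟩ - 0.1345|100⟩ + (-0.03529 + 0.009675i)|101⟩ + (-0.4747 + 0.8222i)|110⟩ + (-0.06538 + 0.2498i)|111⟩

amp(|b₁b₂…⟩) = product of the factor amplitudes for bits b₁, b₂, …; only kets whose every factor amplitude is nonzero survive.
|000⟩: (-0.112)(0.1403)(-0.9649) = 0.01516
|001⟩: (-0.112)(0.1403)(-0.2531 + 0.0694i) = (0.003977 - 0.001091i)
|010⟩: (-0.112)(0.4951 - 0.8575i)(-0.9649) = (0.0535 - 0.09267i)
|011⟩: (-0.112)(0.4951 - 0.8575i)(-0.2531 + 0.0694i) = (0.00737 - 0.02816i)
|100⟩: (0.9937)(0.1403)(-0.9649) = -0.1345
|101⟩: (0.9937)(0.1403)(-0.2531 + 0.0694i) = (-0.03529 + 0.009675i)
|110⟩: (0.9937)(0.4951 - 0.8575i)(-0.9649) = (-0.4747 + 0.8222i)
|111⟩: (0.9937)(0.4951 - 0.8575i)(-0.2531 + 0.0694i) = (-0.06538 + 0.2498i)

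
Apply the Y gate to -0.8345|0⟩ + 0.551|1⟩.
-0.551i|0⟩ - 0.8345i|1⟩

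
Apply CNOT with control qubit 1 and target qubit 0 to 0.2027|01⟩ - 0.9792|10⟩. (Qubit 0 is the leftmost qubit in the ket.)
-0.9792|10⟩ + 0.2027|11⟩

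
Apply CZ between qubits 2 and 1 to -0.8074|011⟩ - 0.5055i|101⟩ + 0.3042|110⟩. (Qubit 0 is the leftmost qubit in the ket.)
0.8074|011⟩ - 0.5055i|101⟩ + 0.3042|110⟩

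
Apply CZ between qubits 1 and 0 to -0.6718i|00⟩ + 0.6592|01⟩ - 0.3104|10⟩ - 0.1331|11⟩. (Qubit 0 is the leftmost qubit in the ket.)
-0.6718i|00⟩ + 0.6592|01⟩ - 0.3104|10⟩ + 0.1331|11⟩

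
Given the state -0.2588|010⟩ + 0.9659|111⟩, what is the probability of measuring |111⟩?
0.933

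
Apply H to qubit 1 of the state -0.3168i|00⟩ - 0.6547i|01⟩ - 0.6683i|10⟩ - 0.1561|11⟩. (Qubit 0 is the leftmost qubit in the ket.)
-0.687i|00⟩ + 0.2389i|01⟩ + (-0.1104 - 0.4726i)|10⟩ + (0.1104 - 0.4726i)|11⟩

H on qubit 1 mixes each pair of kets that differ only in qubit 1: amplitudes (a, b) of (|…0…⟩, |…1…⟩) become ((a + b)/√2, (a − b)/√2). Kets absent from the input have amplitude 0.
(|00⟩, |01⟩): (a, b) = (-0.3168i, -0.6547i) → (-0.687i, 0.2389i)
(|10⟩, |11⟩): (a, b) = (-0.6683i, -0.1561) → ((-0.1104 - 0.4726i), (0.1104 - 0.4726i))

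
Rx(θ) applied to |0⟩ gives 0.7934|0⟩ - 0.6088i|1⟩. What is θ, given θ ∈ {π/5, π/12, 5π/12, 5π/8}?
5π/12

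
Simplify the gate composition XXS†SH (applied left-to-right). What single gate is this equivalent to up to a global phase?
H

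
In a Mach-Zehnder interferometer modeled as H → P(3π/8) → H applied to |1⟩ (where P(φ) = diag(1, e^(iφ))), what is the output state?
(0.3087 - 0.4619i)|0⟩ + (0.6913 + 0.4619i)|1⟩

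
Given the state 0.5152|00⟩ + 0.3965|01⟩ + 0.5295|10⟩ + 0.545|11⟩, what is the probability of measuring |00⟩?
0.2654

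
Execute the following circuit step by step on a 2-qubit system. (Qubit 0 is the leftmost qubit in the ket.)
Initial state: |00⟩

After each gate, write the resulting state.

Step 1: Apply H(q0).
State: 1/√2|00⟩ + 1/√2|10⟩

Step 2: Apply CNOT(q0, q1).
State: 1/√2|00⟩ + 1/√2|11⟩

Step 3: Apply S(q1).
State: 1/√2|00⟩ + (1/√2)i|11⟩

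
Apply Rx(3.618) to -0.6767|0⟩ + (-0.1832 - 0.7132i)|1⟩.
(-0.5334 + 0.178i)|0⟩ + (0.04323 + 0.8259i)|1⟩

Rx(3.618) = [[cos(θ/2), −i·sin(θ/2)], [−i·sin(θ/2), cos(θ/2)]]; θ = 3.618, cos(θ/2) ≈ -0.235957, sin(θ/2) ≈ 0.971763.
With a = amp(|0⟩) = -0.6767 and b = amp(|1⟩) = (-0.1832 - 0.7132i):
new amp(|0⟩) = (-0.235957)·a + (-0.971763i)·b = (-0.5334 + 0.178i)
new amp(|1⟩) = (-0.971763i)·a + (-0.235957)·b = (0.04323 + 0.8259i)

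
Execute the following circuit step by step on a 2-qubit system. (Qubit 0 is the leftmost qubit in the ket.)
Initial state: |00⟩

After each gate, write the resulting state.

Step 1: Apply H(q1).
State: 1/√2|00⟩ + 1/√2|01⟩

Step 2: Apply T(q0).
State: 1/√2|00⟩ + 1/√2|01⟩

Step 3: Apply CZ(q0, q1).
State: 1/√2|00⟩ + 1/√2|01⟩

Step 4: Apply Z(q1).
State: 1/√2|00⟩ - 1/√2|01⟩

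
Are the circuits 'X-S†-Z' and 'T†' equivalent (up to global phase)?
No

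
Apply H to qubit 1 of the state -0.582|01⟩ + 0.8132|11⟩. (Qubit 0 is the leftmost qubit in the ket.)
-0.4115|00⟩ + 0.4115|01⟩ + 0.575|10⟩ - 0.575|11⟩

H on qubit 1 mixes each pair of kets that differ only in qubit 1: amplitudes (a, b) of (|…0…⟩, |…1…⟩) become ((a + b)/√2, (a − b)/√2). Kets absent from the input have amplitude 0.
(|00⟩, |01⟩): (a, b) = (0, -0.582) → (-0.4115, 0.4115)
(|10⟩, |11⟩): (a, b) = (0, 0.8132) → (0.575, -0.575)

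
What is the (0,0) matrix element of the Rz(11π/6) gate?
(-0.9659 - 0.2588i)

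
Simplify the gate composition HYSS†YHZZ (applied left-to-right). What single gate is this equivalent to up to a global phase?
I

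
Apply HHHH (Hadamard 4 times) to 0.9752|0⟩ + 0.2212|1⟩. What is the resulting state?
0.9752|0⟩ + 0.2212|1⟩

H² = I, so an even number of Hadamards cancels: H^4 = I and the state is unchanged.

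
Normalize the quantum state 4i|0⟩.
i|0⟩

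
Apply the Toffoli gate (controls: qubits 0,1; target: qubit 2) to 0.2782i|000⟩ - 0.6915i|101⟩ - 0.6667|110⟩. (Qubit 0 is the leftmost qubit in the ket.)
0.2782i|000⟩ - 0.6915i|101⟩ - 0.6667|111⟩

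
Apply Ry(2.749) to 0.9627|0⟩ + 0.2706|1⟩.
-0.07764|0⟩ + 0.997|1⟩

Ry(2.749) = [[cos(θ/2), −sin(θ/2)], [sin(θ/2), cos(θ/2)]]; θ = 2.749, cos(θ/2) ≈ 0.195038, sin(θ/2) ≈ 0.980796.
With a = amp(|0⟩) = 0.9627 and b = amp(|1⟩) = 0.2706:
new amp(|0⟩) = (0.195038)·a + (-0.980796)·b = -0.07764
new amp(|1⟩) = (0.980796)·a + (0.195038)·b = 0.997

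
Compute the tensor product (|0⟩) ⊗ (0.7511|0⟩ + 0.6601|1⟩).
0.7511|00⟩ + 0.6601|01⟩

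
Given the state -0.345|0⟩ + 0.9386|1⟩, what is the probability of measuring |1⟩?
0.881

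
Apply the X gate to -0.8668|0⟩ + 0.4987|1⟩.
0.4987|0⟩ - 0.8668|1⟩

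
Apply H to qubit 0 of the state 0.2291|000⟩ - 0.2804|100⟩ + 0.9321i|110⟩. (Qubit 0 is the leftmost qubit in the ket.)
-0.03627|000⟩ + 0.6591i|010⟩ + 0.3603|100⟩ - 0.6591i|110⟩

H on qubit 0 mixes each pair of kets that differ only in qubit 0: amplitudes (a, b) of (|…0…⟩, |…1…⟩) become ((a + b)/√2, (a − b)/√2). Kets absent from the input have amplitude 0.
(|000⟩, |100⟩): (a, b) = (0.2291, -0.2804) → (-0.03627, 0.3603)
(|010⟩, |110⟩): (a, b) = (0, 0.9321i) → (0.6591i, -0.6591i)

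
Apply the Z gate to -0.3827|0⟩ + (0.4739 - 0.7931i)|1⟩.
-0.3827|0⟩ + (-0.4739 + 0.7931i)|1⟩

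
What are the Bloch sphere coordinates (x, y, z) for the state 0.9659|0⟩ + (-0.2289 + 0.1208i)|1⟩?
(-0.4422, 0.2334, 0.866)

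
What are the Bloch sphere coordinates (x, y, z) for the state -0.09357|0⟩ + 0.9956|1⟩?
(-0.1863, 0, -0.9825)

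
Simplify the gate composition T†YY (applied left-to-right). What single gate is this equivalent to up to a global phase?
T†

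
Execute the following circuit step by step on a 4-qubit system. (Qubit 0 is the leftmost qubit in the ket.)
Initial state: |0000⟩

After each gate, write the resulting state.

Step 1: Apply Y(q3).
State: i|0001⟩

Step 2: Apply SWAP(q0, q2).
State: i|0001⟩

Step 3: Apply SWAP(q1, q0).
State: i|0001⟩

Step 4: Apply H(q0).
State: (1/√2)i|0001⟩ + (1/√2)i|1001⟩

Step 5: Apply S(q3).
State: -1/√2|0001⟩ - 1/√2|1001⟩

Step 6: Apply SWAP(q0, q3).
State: -1/√2|1000⟩ - 1/√2|1001⟩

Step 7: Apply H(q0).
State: -1/2|0000⟩ - 1/2|0001⟩ + 1/2|1000⟩ + 1/2|1001⟩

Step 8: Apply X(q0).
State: 1/2|0000⟩ + 1/2|0001⟩ - 1/2|1000⟩ - 1/2|1001⟩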